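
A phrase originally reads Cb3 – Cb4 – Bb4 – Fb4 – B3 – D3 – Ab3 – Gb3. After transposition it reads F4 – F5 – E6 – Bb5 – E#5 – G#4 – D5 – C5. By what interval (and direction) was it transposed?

up an augmented eleventh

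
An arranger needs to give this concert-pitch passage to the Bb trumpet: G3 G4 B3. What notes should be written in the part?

A3 A4 C#4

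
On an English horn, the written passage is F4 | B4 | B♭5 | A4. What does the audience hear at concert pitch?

Bb3 E4 Eb5 D4

The English horn sounds a perfect fifth below written, so transpose each written note down a perfect fifth.
F4 gives Bb3
B4 gives E4
Bb5 gives Eb5
A4 gives D4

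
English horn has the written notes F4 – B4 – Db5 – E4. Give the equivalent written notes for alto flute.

Eb4 A4 Cb5 D4

First find concert pitch: the English horn sounds a perfect fifth below written, so F4 B4 Db5 E4 sounds Bb3 E4 Gb4 A3.
Then write for alto flute: it sounds a perfect fourth below written, so the part must be a perfect fourth above concert.
Bb3 → Eb4
E4 → A4
Gb4 → Cb5
A3 → D4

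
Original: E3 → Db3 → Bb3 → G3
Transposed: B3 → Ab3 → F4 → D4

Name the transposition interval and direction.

From E3 to B3 is 5 letter names — a fifth of some quality.
E3 to B3 is 7 semitones, which makes it a perfect fifth; the second version is higher, so the direction is up.
Checking another pair — G3 → D4 — gives the same interval.

up a perfect fifth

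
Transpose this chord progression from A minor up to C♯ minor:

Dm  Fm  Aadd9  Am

A minor up to C♯ minor is a major third; each chord root moves by that interval while the quality stays the same.
Dm: root D up a major third → F#, giving F#m.
Fm: root F up a major third → A, giving Am.
Aadd9: root A up a major third → C#, giving C#add9.
Am: root A up a major third → C#, giving C#m.

F#m Am C#add9 C#m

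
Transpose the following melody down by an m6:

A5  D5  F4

C#5 F#4 A3

A5 down a minor sixth is C#5.
D5: a sixth down reaches F, and 8 semitones makes it F#4.
F4 down a minor sixth is A3.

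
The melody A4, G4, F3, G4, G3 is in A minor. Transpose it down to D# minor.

D#4 C#4 B2 C#4 C#3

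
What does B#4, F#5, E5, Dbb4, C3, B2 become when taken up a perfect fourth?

E#5 B5 A5 Gbb4 F3 E3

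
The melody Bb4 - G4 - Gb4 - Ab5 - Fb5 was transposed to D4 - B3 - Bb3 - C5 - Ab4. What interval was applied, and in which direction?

down a minor sixth

Take the first pair: Bb4 → D4. B to D spans 6 letter names, so the interval is some kind of sixth.
D4 to Bb4 is 8 semitones, which makes it a minor sixth; the second version is lower, so the direction is down.
Checking another pair — Fb5 → Ab4 — gives the same interval.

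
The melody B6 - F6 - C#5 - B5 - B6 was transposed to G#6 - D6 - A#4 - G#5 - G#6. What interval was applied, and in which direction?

From B6 to G#6 is 3 letter names — a third of some quality.
G#6 to B6 is 3 semitones, which makes it a minor third; the second version is lower, so the direction is down.
Checking another pair — B6 → G#6 — gives the same interval.

down a minor third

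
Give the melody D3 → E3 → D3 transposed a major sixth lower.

F2 G2 F2

D3 down a major sixth is F2.
E3: a sixth down reaches G, and 9 semitones makes it G2.
A major sixth down from D3 gives F2.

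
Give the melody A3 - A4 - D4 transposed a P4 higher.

D4 D5 G4

A3 up a perfect fourth is D4.
A4 up a perfect fourth is D5.
A perfect fourth up from D4 gives G4.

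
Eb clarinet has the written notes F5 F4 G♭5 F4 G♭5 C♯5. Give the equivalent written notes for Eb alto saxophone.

F6 F5 Gb6 F5 Gb6 C#6

First find concert pitch: the Eb clarinet sounds a minor third above written, so F5 F4 G♭5 F4 G♭5 C♯5 sounds Ab5 Ab4 Bbb5 Ab4 Bbb5 E5.
Then write for Eb alto saxophone: it sounds a major sixth below written, so the part must be a major sixth above concert.
Ab5 → F6
Ab4 → F5
Bbb5 → Gb6
Ab4 → F5
Bbb5 → Gb6
E5 → C#6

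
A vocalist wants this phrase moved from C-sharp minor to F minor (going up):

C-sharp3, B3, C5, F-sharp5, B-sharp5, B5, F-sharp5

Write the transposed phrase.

C-sharp minor to F minor up is a diminished fourth, so every note moves up by that interval.
C#3 → F3
B3 → Eb4
C5 → Fb5
F#5 → Bb5
B#5 → E6
B5 → Eb6
F#5 → Bb5

F3 Eb4 Fb5 Bb5 E6 Eb6 Bb5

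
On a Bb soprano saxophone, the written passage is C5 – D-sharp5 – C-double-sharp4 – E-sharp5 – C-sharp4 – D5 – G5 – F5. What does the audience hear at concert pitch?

Bb4 C#5 B#3 D#5 B3 C5 F5 Eb5

Written C4 on the Bb soprano saxophone sounds as Bb3, a major second lower; apply that shift to every note.
C5 -> Bb4
D#5 -> C#5
C##4 -> B#3
E#5 -> D#5
C#4 -> B3
D5 -> C5
G5 -> F5
F5 -> Eb5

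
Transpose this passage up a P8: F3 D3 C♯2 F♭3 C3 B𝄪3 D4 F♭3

F3 -> F4
D3 -> D4
C#2 -> C#3
Fb3 -> Fb4
C3 -> C4
B##3 -> B##4
D4 -> D5
Fb3 -> Fb4

F4 D4 C#3 Fb4 C4 B##4 D5 Fb4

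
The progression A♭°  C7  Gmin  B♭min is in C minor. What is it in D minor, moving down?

Bb° D7 Amin Cmin

C minor down to D minor is a minor seventh; each chord root moves by that interval while the quality stays the same.
A♭°: root A♭ down a minor seventh → Bb, giving Bb°.
C7: root C down a minor seventh → D, giving D7.
Gmin: root G down a minor seventh → A, giving Amin.
B♭min: root B♭ down a minor seventh → C, giving Cmin.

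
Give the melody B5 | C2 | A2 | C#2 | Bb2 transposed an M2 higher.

B5 gives C#6
C2 gives D2
A2 gives B2
C#2 gives D#2
Bb2 gives C3

C#6 D2 B2 D#2 C3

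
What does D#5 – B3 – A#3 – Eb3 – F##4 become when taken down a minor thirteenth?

F##3 D#2 C##2 G1 A##2

D#5 down a minor thirteenth is F##3.
B3: a thirteenth down reaches D, and 20 semitones makes it D#2.
A#3: a thirteenth down reaches C, and 20 semitones makes it C##2.
Eb3 down a minor thirteenth is G1.
A minor thirteenth down from F##4 gives A##2.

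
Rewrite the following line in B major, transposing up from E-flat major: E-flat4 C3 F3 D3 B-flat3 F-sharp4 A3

B4 G#3 C#4 A#3 F#4 C##5 E#4

E-flat major to B major up is an augmented fifth, so every note moves up by that interval.
Eb4 to B4
C3 to G#3
F3 to C#4
D3 to A#3
Bb3 to F#4
F#4 to C##5
A3 to E#4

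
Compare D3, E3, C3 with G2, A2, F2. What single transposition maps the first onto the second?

From D3 to G2 is 5 letter names — a fifth of some quality.
G2 to D3 is 7 semitones, which makes it a perfect fifth; the second version is lower, so the direction is down.
Checking another pair — C3 → F2 — gives the same interval.

down a perfect fifth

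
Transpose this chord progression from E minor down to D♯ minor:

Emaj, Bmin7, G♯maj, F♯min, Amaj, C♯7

D#maj A#min7 F##maj E#min G#maj B#7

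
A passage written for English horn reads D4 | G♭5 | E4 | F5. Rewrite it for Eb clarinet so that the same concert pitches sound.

E3 Ab4 F#3 G4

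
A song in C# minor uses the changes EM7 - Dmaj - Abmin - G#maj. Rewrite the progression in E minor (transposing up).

GM7 Fmaj Cbmin Bmaj

C# minor up to E minor is a minor third; each chord root moves by that interval while the quality stays the same.
EM7: root E up a minor third → G, giving GM7.
Dmaj: root D up a minor third → F, giving Fmaj.
Abmin: root Ab up a minor third → Cb, giving Cbmin.
G#maj: root G# up a minor third → B, giving Bmaj.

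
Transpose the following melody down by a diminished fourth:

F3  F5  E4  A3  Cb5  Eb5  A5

C#3 C#5 B#3 E#3 G4 B4 E#5

F3 down a diminished fourth is C#3.
A diminished fourth down from F5 gives C#5.
A diminished fourth down from E4 gives B#3.
A3: a fourth down reaches E, and 4 semitones makes it E#3.
A diminished fourth down from Cb5 gives G4.
A diminished fourth down from Eb5 gives B4.
A diminished fourth down from A5 gives E#5.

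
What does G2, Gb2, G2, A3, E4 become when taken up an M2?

G2: a second up reaches A, and 2 semitones makes it A2.
Gb2 up a major second is Ab2.
G2 up a major second is A2.
A major second up from A3 gives B3.
A major second up from E4 gives F#4.

A2 Ab2 A2 B3 F#4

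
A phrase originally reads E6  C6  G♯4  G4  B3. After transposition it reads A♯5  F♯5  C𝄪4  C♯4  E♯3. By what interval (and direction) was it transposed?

down a diminished fifth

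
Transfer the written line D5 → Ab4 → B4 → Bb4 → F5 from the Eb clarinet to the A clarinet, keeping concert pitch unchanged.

Ab5 Ebb5 F5 Fb5 Cb6

First find concert pitch: the Eb clarinet sounds a minor third above written, so D5 Ab4 B4 Bb4 F5 sounds F5 Cb5 D5 Db5 Ab5.
Then write for A clarinet: it sounds a minor third below written, so the part must be a minor third above concert.
F5 → Ab5
Cb5 → Ebb5
D5 → F5
Db5 → Fb5
Ab5 → Cb6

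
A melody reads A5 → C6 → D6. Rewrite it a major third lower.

F5 Ab5 Bb5

A5 to F5
C6 to Ab5
D6 to Bb5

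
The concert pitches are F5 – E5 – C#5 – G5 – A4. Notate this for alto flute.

The alto flute sounds a perfect fourth below written, so the written part must be a perfect fourth above concert — transpose each note up.
F5 -> Bb5
E5 -> A5
C#5 -> F#5
G5 -> C6
A4 -> D5

Bb5 A5 F#5 C6 D5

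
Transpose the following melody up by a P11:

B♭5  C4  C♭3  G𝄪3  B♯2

Eb7 F5 Fb4 C##5 E#4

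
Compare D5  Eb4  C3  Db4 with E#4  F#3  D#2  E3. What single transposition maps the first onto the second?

Take the first pair: D5 → E#4. D to E spans 7 letter names, so the interval is some kind of seventh.
E#4 to D5 is 9 semitones, which makes it a diminished seventh; the second version is lower, so the direction is down.
Checking another pair — Db4 → E3 — gives the same interval.

down a diminished seventh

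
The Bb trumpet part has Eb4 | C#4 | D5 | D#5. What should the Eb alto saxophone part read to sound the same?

First find concert pitch: the Bb trumpet sounds a major second below written, so Eb4 C#4 D5 D#5 sounds Db4 B3 C5 C#5.
Then write for Eb alto saxophone: it sounds a major sixth below written, so the part must be a major sixth above concert.
Db4 → Bb4
B3 → G#4
C5 → A5
C#5 → A#5

Bb4 G#4 A5 A#5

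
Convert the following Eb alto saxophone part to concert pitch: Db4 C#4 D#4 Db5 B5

Fb3 E3 F#3 Fb4 D5

The Eb alto saxophone sounds a major sixth below written, so transpose each written note down a major sixth.
Db4 -> Fb3
C#4 -> E3
D#4 -> F#3
Db5 -> Fb4
B5 -> D5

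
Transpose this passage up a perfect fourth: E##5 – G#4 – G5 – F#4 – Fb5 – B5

A perfect fourth up from E##5 gives A##5.
G#4: a fourth up reaches C, and 5 semitones makes it C#5.
G5 up a perfect fourth is C6.
A perfect fourth up from F#4 gives B4.
Fb5 up a perfect fourth is Bbb5.
B5: a fourth up reaches E, and 5 semitones makes it E6.

A##5 C#5 C6 B4 Bbb5 E6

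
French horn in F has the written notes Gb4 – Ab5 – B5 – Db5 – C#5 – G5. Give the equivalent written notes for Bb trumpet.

Db4 Eb5 F#5 Ab4 G#4 D5

First find concert pitch: the French horn in F sounds a perfect fifth below written, so Gb4 Ab5 B5 Db5 C#5 G5 sounds Cb4 Db5 E5 Gb4 F#4 C5.
Then write for Bb trumpet: it sounds a major second below written, so the part must be a major second above concert.
Cb4 → Db4
Db5 → Eb5
E5 → F#5
Gb4 → Ab4
F#4 → G#4
C5 → D5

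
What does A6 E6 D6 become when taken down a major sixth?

A6 to C6
E6 to G5
D6 to F5

C6 G5 F5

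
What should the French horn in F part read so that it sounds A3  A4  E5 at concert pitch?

E4 E5 B5

Written C4 sounds as F3 on the French horn in F, so concert pitches are written a perfect fifth up.
A3 gives E4
A4 gives E5
E5 gives B5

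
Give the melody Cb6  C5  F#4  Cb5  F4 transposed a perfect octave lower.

Cb5 C4 F#3 Cb4 F3

Cb6 becomes Cb5
C5 becomes C4
F#4 becomes F#3
Cb5 becomes Cb4
F4 becomes F3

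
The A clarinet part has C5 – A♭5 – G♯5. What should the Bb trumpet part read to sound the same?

First find concert pitch: the A clarinet sounds a minor third below written, so C5 A♭5 G♯5 sounds A4 F5 E#5.
Then write for Bb trumpet: it sounds a major second below written, so the part must be a major second above concert.
A4 → B4
F5 → G5
E#5 → F##5

B4 G5 F##5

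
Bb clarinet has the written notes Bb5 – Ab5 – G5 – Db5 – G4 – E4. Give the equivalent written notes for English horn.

Eb6 Db6 C6 Gb5 C5 A4

First find concert pitch: the Bb clarinet sounds a major second below written, so Bb5 Ab5 G5 Db5 G4 E4 sounds Ab5 Gb5 F5 Cb5 F4 D4.
Then write for English horn: it sounds a perfect fifth below written, so the part must be a perfect fifth above concert.
Ab5 → Eb6
Gb5 → Db6
F5 → C6
Cb5 → Gb5
F4 → C5
D4 → A4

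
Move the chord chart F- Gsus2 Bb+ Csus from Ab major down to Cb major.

Ab major down to Cb major is a major sixth; each chord root moves by that interval while the quality stays the same.
F-: root F down a major sixth → Ab, giving Ab-.
Gsus2: root G down a major sixth → Bb, giving Bbsus2.
Bb+: root Bb down a major sixth → Db, giving Db+.
Csus: root C down a major sixth → Eb, giving Ebsus.

Ab- Bbsus2 Db+ Ebsus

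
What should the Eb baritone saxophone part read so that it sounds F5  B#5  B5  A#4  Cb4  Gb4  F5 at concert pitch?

D7 G##7 G#7 F##6 Ab5 Eb6 D7

The Eb baritone saxophone sounds a major thirteenth below written, so the written part must be a major thirteenth above concert — transpose each note up.
F5 → D7
B#5 → G##7
B5 → G#7
A#4 → F##6
Cb4 → Ab5
Gb4 → Eb6
F5 → D7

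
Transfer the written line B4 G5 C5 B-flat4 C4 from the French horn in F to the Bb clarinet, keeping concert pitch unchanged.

F#4 D5 G4 F4 G3

First find concert pitch: the French horn in F sounds a perfect fifth below written, so B4 G5 C5 B-flat4 C4 sounds E4 C5 F4 Eb4 F3.
Then write for Bb clarinet: it sounds a major second below written, so the part must be a major second above concert.
E4 → F#4
C5 → D5
F4 → G4
Eb4 → F4
F3 → G3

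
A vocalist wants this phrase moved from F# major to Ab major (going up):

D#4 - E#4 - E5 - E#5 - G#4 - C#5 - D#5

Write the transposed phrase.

F# major to Ab major up is a diminished third, so every note moves up by that interval.
D#4 gives F4
E#4 gives G4
E5 gives Gb5
E#5 gives G5
G#4 gives Bb4
C#5 gives Eb5
D#5 gives F5

F4 G4 Gb5 G5 Bb4 Eb5 F5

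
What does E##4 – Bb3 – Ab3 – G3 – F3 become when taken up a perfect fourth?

A##4 Eb4 Db4 C4 Bb3

E##4 gives A##4
Bb3 gives Eb4
Ab3 gives Db4
G3 gives C4
F3 gives Bb3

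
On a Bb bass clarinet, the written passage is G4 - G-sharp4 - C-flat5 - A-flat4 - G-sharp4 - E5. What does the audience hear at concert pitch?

F3 F#3 Bbb3 Gb3 F#3 D4

Written C4 on the Bb bass clarinet sounds as Bb2, a major ninth lower; apply that shift to every note.
G4 → F3
G#4 → F#3
Cb5 → Bbb3
Ab4 → Gb3
G#4 → F#3
E5 → D4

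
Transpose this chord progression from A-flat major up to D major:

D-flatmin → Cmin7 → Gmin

Gmin F#min7 C#min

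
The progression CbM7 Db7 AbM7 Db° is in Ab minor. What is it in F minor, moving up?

AbM7 Bb7 FM7 Bb°

Ab minor up to F minor is a major sixth; each chord root moves by that interval while the quality stays the same.
CbM7: root Cb up a major sixth → Ab, giving AbM7.
Db7: root Db up a major sixth → Bb, giving Bb7.
AbM7: root Ab up a major sixth → F, giving FM7.
Db°: root Db up a major sixth → Bb, giving Bb°.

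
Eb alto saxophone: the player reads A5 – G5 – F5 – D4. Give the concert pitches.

The Eb alto saxophone sounds a major sixth below written, so transpose each written note down a major sixth.
A5 → C5
G5 → Bb4
F5 → Ab4
D4 → F3

C5 Bb4 Ab4 F3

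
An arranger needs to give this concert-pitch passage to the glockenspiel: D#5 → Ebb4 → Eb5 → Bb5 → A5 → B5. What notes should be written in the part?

D#3 Ebb2 Eb3 Bb3 A3 B3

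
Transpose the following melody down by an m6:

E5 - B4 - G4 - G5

G#4 D#4 B3 B4

E5 gives G#4
B4 gives D#4
G4 gives B3
G5 gives B4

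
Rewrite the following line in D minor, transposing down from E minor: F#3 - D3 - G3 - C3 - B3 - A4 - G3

E3 C3 F3 Bb2 A3 G4 F3

E minor to D minor down is a major second, so every note moves down by that interval.
F#3 gives E3
D3 gives C3
G3 gives F3
C3 gives Bb2
B3 gives A3
A4 gives G4
G3 gives F3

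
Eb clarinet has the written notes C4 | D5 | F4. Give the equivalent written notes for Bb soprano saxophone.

F4 G5 Bb4

First find concert pitch: the Eb clarinet sounds a minor third above written, so C4 D5 F4 sounds Eb4 F5 Ab4.
Then write for Bb soprano saxophone: it sounds a major second below written, so the part must be a major second above concert.
Eb4 → F4
F5 → G5
Ab4 → Bb4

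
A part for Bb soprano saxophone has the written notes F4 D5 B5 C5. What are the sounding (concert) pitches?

The Bb soprano saxophone sounds a major second below written, so transpose each written note down a major second.
F4 → Eb4
D5 → C5
B5 → A5
C5 → Bb4

Eb4 C5 A5 Bb4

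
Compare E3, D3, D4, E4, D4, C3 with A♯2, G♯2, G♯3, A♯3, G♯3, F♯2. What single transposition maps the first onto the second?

down a diminished fifth

From E3 to A#2 is 5 letter names — a fifth of some quality.
A#2 to E3 is 6 semitones, which makes it a diminished fifth; the second version is lower, so the direction is down.
Checking another pair — C3 → F#2 — gives the same interval.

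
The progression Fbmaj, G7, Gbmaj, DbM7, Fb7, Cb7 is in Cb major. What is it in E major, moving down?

Cb major down to E major is a diminished sixth; each chord root moves by that interval while the quality stays the same.
Fbmaj: root Fb down a diminished sixth → A, giving Amaj.
G7: root G down a diminished sixth → B#, giving B#7.
Gbmaj: root Gb down a diminished sixth → B, giving Bmaj.
DbM7: root Db down a diminished sixth → F#, giving F#M7.
Fb7: root Fb down a diminished sixth → A, giving A7.
Cb7: root Cb down a diminished sixth → E, giving E7.

Amaj B#7 Bmaj F#M7 A7 E7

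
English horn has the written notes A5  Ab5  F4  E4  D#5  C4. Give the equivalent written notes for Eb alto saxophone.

B5 Bb5 G4 F#4 E#5 D4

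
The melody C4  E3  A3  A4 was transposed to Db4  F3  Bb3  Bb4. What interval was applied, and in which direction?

Take the first pair: C4 → Db4. C to D spans 2 letter names, so the interval is some kind of second.
C4 to Db4 is 1 semitone, which makes it a minor second; the second version is higher, so the direction is up.
Checking another pair — A4 → Bb4 — gives the same interval.

up a minor second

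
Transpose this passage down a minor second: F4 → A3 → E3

E4 G#3 D#3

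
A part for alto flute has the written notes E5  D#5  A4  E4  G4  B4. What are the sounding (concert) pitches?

Written C4 on the alto flute sounds as G3, a perfect fourth lower; apply that shift to every note.
E5 -> B4
D#5 -> A#4
A4 -> E4
E4 -> B3
G4 -> D4
B4 -> F#4

B4 A#4 E4 B3 D4 F#4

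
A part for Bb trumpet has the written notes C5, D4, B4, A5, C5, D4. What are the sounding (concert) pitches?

The Bb trumpet sounds a major second below written, so transpose each written note down a major second.
C5 gives Bb4
D4 gives C4
B4 gives A4
A5 gives G5
C5 gives Bb4
D4 gives C4

Bb4 C4 A4 G5 Bb4 C4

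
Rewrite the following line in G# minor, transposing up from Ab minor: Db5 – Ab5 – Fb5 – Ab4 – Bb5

C#6 G#6 E6 G#5 A#6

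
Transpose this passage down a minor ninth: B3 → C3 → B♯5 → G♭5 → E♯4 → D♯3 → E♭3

A#2 B1 A##4 F4 D##3 C##2 D2

B3 to A#2
C3 to B1
B#5 to A##4
Gb5 to F4
E#4 to D##3
D#3 to C##2
Eb3 to D2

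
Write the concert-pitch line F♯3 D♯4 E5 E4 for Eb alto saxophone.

D#4 B#4 C#6 C#5

Written C4 sounds as Eb3 on the Eb alto saxophone, so concert pitches are written a major sixth up.
F#3 to D#4
D#4 to B#4
E5 to C#6
E4 to C#5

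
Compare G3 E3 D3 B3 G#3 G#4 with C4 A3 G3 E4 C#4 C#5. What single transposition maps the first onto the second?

From G3 to C4 is 4 letter names — a fourth of some quality.
G3 to C4 is 5 semitones, which makes it a perfect fourth; the second version is higher, so the direction is up.
Checking another pair — G#4 → C#5 — gives the same interval.

up a perfect fourth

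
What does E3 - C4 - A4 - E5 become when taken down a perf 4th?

B2 G3 E4 B4

E3 becomes B2
C4 becomes G3
A4 becomes E4
E5 becomes B4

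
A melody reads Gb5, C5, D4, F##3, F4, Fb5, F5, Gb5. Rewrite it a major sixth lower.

Gb5 → Bbb4
C5 → Eb4
D4 → F3
F##3 → A#2
F4 → Ab3
Fb5 → Abb4
F5 → Ab4
Gb5 → Bbb4

Bbb4 Eb4 F3 A#2 Ab3 Abb4 Ab4 Bbb4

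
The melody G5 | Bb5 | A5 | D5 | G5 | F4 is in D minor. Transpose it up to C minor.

F6 Ab6 G6 C6 F6 Eb5

D minor to C minor up is a minor seventh, so every note moves up by that interval.
G5 -> F6
Bb5 -> Ab6
A5 -> G6
D5 -> C6
G5 -> F6
F4 -> Eb5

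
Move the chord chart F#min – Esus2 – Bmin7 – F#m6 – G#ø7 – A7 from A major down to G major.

Emin Dsus2 Amin7 Em6 F#ø7 G7

A major down to G major is a major second; each chord root moves by that interval while the quality stays the same.
F#min: root F# down a major second → E, giving Emin.
Esus2: root E down a major second → D, giving Dsus2.
Bmin7: root B down a major second → A, giving Amin7.
F#m6: root F# down a major second → E, giving Em6.
G#ø7: root G# down a major second → F#, giving F#ø7.
A7: root A down a major second → G, giving G7.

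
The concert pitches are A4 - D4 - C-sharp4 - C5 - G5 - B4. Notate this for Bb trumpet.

B4 E4 D#4 D5 A5 C#5

Written C4 sounds as Bb3 on the Bb trumpet, so concert pitches are written a major second up.
A4 becomes B4
D4 becomes E4
C#4 becomes D#4
C5 becomes D5
G5 becomes A5
B4 becomes C#5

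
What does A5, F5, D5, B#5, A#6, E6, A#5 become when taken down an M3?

A5 → F5
F5 → Db5
D5 → Bb4
B#5 → G#5
A#6 → F#6
E6 → C6
A#5 → F#5

F5 Db5 Bb4 G#5 F#6 C6 F#5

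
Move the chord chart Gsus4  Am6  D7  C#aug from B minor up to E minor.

Csus4 Dm6 G7 F#aug

B minor up to E minor is a perfect fourth; each chord root moves by that interval while the quality stays the same.
Gsus4: root G up a perfect fourth → C, giving Csus4.
Am6: root A up a perfect fourth → D, giving Dm6.
D7: root D up a perfect fourth → G, giving G7.
C#aug: root C# up a perfect fourth → F#, giving F#aug.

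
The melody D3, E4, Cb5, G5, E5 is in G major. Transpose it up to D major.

G major to D major up is a perfect fifth, so every note moves up by that interval.
D3 -> A3
E4 -> B4
Cb5 -> Gb5
G5 -> D6
E5 -> B5

A3 B4 Gb5 D6 B5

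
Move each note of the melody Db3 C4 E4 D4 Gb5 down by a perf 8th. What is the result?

Db2 C3 E3 D3 Gb4

Db3 down a perfect octave is Db2.
C4: an octave down reaches C, and 12 semitones makes it C3.
A perfect octave down from E4 gives E3.
D4 down a perfect octave is D3.
A perfect octave down from Gb5 gives Gb4.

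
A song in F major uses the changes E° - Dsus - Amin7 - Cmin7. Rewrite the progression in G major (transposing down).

F#° Esus Bmin7 Dmin7

F major down to G major is a minor seventh; each chord root moves by that interval while the quality stays the same.
E°: root E down a minor seventh → F#, giving F#°.
Dsus: root D down a minor seventh → E, giving Esus.
Amin7: root A down a minor seventh → B, giving Bmin7.
Cmin7: root C down a minor seventh → D, giving Dmin7.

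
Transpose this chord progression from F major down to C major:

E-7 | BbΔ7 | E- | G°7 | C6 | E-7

B-7 FΔ7 B- D°7 G6 B-7

F major down to C major is a perfect fourth; each chord root moves by that interval while the quality stays the same.
E-7: root E down a perfect fourth → B, giving B-7.
BbΔ7: root Bb down a perfect fourth → F, giving FΔ7.
E-: root E down a perfect fourth → B, giving B-.
G°7: root G down a perfect fourth → D, giving D°7.
C6: root C down a perfect fourth → G, giving G6.
E-7: root E down a perfect fourth → B, giving B-7.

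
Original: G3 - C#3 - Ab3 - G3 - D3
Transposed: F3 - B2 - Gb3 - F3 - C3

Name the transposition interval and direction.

down a major second

Take the first pair: G3 → F3. G to F spans 2 letter names, so the interval is some kind of second.
F3 to G3 is 2 semitones, which makes it a major second; the second version is lower, so the direction is down.
Checking another pair — D3 → C3 — gives the same interval.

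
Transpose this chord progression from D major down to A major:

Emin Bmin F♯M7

D major down to A major is a perfect fourth; each chord root moves by that interval while the quality stays the same.
Emin: root E down a perfect fourth → B, giving Bmin.
Bmin: root B down a perfect fourth → F#, giving F#min.
F♯M7: root F♯ down a perfect fourth → C#, giving C#M7.

Bmin F#min C#M7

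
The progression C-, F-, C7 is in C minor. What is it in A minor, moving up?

A- D- A7

C minor up to A minor is a major sixth; each chord root moves by that interval while the quality stays the same.
C-: root C up a major sixth → A, giving A-.
F-: root F up a major sixth → D, giving D-.
C7: root C up a major sixth → A, giving A7.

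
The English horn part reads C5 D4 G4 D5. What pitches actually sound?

F4 G3 C4 G4

Written C4 on the English horn sounds as F3, a perfect fifth lower; apply that shift to every note.
C5 → F4
D4 → G3
G4 → C4
D5 → G4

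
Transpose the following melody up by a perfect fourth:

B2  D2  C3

B2 → E3
D2 → G2
C3 → F3

E3 G2 F3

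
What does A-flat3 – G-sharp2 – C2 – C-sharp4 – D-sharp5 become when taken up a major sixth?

F4 E#3 A2 A#4 B#5

Ab3 gives F4
G#2 gives E#3
C2 gives A2
C#4 gives A#4
D#5 gives B#5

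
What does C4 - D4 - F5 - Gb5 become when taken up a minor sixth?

C4 to Ab4
D4 to Bb4
F5 to Db6
Gb5 to Ebb6

Ab4 Bb4 Db6 Ebb6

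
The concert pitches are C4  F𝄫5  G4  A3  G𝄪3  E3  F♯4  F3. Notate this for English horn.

G4 Cbb6 D5 E4 D##4 B3 C#5 C4

Written C4 sounds as F3 on the English horn, so concert pitches are written a perfect fifth up.
C4 -> G4
Fbb5 -> Cbb6
G4 -> D5
A3 -> E4
G##3 -> D##4
E3 -> B3
F#4 -> C#5
F3 -> C4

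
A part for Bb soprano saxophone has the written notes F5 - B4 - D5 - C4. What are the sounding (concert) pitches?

Written C4 on the Bb soprano saxophone sounds as Bb3, a major second lower; apply that shift to every note.
F5 → Eb5
B4 → A4
D5 → C5
C4 → Bb3

Eb5 A4 C5 Bb3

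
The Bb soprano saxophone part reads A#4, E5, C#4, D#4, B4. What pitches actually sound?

G#4 D5 B3 C#4 A4

The Bb soprano saxophone sounds a major second below written, so transpose each written note down a major second.
A#4 becomes G#4
E5 becomes D5
C#4 becomes B3
D#4 becomes C#4
B4 becomes A4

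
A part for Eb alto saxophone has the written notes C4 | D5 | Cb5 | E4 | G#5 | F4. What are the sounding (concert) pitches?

Eb3 F4 Ebb4 G3 B4 Ab3

Written C4 on the Eb alto saxophone sounds as Eb3, a major sixth lower; apply that shift to every note.
C4 gives Eb3
D5 gives F4
Cb5 gives Ebb4
E4 gives G3
G#5 gives B4
F4 gives Ab3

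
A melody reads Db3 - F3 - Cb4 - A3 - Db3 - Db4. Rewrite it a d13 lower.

F#1 A#1 E2 C##2 F#1 F#2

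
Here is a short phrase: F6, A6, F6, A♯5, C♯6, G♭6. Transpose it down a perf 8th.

F5 A5 F5 A#4 C#5 Gb5

F6 → F5
A6 → A5
F6 → F5
A#5 → A#4
C#6 → C#5
Gb6 → Gb5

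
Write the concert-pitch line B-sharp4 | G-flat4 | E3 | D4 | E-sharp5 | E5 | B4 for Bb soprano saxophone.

C##5 Ab4 F#3 E4 F##5 F#5 C#5

Written C4 sounds as Bb3 on the Bb soprano saxophone, so concert pitches are written a major second up.
B#4 gives C##5
Gb4 gives Ab4
E3 gives F#3
D4 gives E4
E#5 gives F##5
E5 gives F#5
B4 gives C#5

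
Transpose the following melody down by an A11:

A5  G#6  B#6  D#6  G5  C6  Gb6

Eb4 D5 F#5 A4 Db4 Gb4 Dbb5

A5: an eleventh down reaches E, and 18 semitones makes it Eb4.
G#6: an eleventh down reaches D, and 18 semitones makes it D5.
B#6: an eleventh down reaches F, and 18 semitones makes it F#5.
D#6 down an augmented eleventh is A4.
An augmented eleventh down from G5 gives Db4.
C6: an eleventh down reaches G, and 18 semitones makes it Gb4.
Gb6: an eleventh down reaches D, and 18 semitones makes it Dbb5.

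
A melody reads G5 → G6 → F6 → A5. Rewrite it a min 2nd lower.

G5 becomes F#5
G6 becomes F#6
F6 becomes E6
A5 becomes G#5

F#5 F#6 E6 G#5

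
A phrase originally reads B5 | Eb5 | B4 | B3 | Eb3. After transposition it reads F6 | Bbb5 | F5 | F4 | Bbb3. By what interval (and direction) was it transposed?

up a diminished fifth

Take the first pair: B5 → F6. B to F spans 5 letter names, so the interval is some kind of fifth.
B5 to F6 is 6 semitones, which makes it a diminished fifth; the second version is higher, so the direction is up.
Checking another pair — Eb3 → Bbb3 — gives the same interval.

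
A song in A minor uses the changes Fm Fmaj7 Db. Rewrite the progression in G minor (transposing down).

A minor down to G minor is a major second; each chord root moves by that interval while the quality stays the same.
Fm: root F down a major second → Eb, giving Ebm.
Fmaj7: root F down a major second → Eb, giving Ebmaj7.
Db: root Db down a major second → Cb, giving Cb.

Ebm Ebmaj7 Cb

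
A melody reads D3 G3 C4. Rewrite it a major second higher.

E3 A3 D4

D3 -> E3
G3 -> A3
C4 -> D4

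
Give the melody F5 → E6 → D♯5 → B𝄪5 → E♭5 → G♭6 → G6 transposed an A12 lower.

Bbb3 Ab4 G3 E#4 Abb3 Cbb5 Cb5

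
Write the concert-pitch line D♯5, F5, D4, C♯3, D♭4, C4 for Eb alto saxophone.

Written C4 sounds as Eb3 on the Eb alto saxophone, so concert pitches are written a major sixth up.
D#5 gives B#5
F5 gives D6
D4 gives B4
C#3 gives A#3
Db4 gives Bb4
C4 gives A4

B#5 D6 B4 A#3 Bb4 A4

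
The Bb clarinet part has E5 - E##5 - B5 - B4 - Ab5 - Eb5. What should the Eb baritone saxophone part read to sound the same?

B6 B##6 F#7 F#6 Eb7 Bb6

First find concert pitch: the Bb clarinet sounds a major second below written, so E5 E##5 B5 B4 Ab5 Eb5 sounds D5 D##5 A5 A4 Gb5 Db5.
Then write for Eb baritone saxophone: it sounds a major thirteenth below written, so the part must be a major thirteenth above concert.
D5 → B6
D##5 → B##6
A5 → F#7
A4 → F#6
Gb5 → Eb7
Db5 → Bb6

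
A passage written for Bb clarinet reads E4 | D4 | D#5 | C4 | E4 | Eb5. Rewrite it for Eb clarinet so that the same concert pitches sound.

B3 A3 A#4 G3 B3 Bb4

First find concert pitch: the Bb clarinet sounds a major second below written, so E4 D4 D#5 C4 E4 Eb5 sounds D4 C4 C#5 Bb3 D4 Db5.
Then write for Eb clarinet: it sounds a minor third above written, so the part must be a minor third below concert.
D4 → B3
C4 → A3
C#5 → A#4
Bb3 → G3
D4 → B3
Db5 → Bb4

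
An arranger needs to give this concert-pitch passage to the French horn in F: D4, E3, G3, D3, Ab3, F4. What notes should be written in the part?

The French horn in F sounds a perfect fifth below written, so the written part must be a perfect fifth above concert — transpose each note up.
D4 → A4
E3 → B3
G3 → D4
D3 → A3
Ab3 → Eb4
F4 → C5

A4 B3 D4 A3 Eb4 C5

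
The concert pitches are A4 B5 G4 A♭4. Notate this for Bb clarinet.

B4 C#6 A4 Bb4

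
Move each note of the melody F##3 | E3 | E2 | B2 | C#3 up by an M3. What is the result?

A##3 G#3 G#2 D#3 E#3

F##3 up a major third is A##3.
E3: a third up reaches G, and 4 semitones makes it G#3.
A major third up from E2 gives G#2.
B2: a third up reaches D, and 4 semitones makes it D#3.
C#3 up a major third is E#3.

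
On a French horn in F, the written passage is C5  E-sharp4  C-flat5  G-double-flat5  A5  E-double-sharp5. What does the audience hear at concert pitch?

F4 A#3 Fb4 Cbb5 D5 A##4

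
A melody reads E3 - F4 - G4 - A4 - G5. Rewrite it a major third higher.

E3 up a major third is G#3.
A major third up from F4 gives A4.
G4 up a major third is B4.
A major third up from A4 gives C#5.
G5 up a major third is B5.

G#3 A4 B4 C#5 B5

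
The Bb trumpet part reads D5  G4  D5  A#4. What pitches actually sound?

Written C4 on the Bb trumpet sounds as Bb3, a major second lower; apply that shift to every note.
D5 -> C5
G4 -> F4
D5 -> C5
A#4 -> G#4

C5 F4 C5 G#4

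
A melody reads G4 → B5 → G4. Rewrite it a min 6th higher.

G4 to Eb5
B5 to G6
G4 to Eb5

Eb5 G6 Eb5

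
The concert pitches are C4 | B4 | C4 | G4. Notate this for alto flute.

F4 E5 F4 C5

Written C4 sounds as G3 on the alto flute, so concert pitches are written a perfect fourth up.
C4 -> F4
B4 -> E5
C4 -> F4
G4 -> C5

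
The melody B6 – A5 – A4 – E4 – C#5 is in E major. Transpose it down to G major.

D6 C5 C4 G3 E4

From E down to G is a major sixth; apply that to each pitch.
B6 gives D6
A5 gives C5
A4 gives C4
E4 gives G3
C#5 gives E4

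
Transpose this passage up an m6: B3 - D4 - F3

B3 up a minor sixth is G4.
D4: a sixth up reaches B, and 8 semitones makes it Bb4.
F3: a sixth up reaches D, and 8 semitones makes it Db4.

G4 Bb4 Db4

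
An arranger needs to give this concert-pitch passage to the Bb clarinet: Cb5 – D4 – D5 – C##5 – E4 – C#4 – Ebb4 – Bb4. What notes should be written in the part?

Db5 E4 E5 D##5 F#4 D#4 Fb4 C5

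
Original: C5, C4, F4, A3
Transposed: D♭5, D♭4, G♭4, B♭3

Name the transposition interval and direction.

up a minor second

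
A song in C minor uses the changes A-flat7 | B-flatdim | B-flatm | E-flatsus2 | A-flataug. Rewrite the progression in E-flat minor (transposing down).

C minor down to E-flat minor is a major sixth; each chord root moves by that interval while the quality stays the same.
A-flat7: root A-flat down a major sixth → Cb, giving Cb7.
B-flatdim: root B-flat down a major sixth → Db, giving Dbdim.
B-flatm: root B-flat down a major sixth → Db, giving Dbm.
E-flatsus2: root E-flat down a major sixth → Gb, giving Gbsus2.
A-flataug: root A-flat down a major sixth → Cb, giving Cbaug.

Cb7 Dbdim Dbm Gbsus2 Cbaug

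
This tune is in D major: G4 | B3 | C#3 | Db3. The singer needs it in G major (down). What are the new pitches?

From D down to G is a perfect fifth; apply that to each pitch.
G4 to C4
B3 to E3
C#3 to F#2
Db3 to Gb2

C4 E3 F#2 Gb2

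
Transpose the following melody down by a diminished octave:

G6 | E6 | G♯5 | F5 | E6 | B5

G6 down a diminished octave is G#5.
A diminished octave down from E6 gives E#5.
A diminished octave down from G#5 gives G##4.
F5: an octave down reaches F, and 11 semitones makes it F#4.
A diminished octave down from E6 gives E#5.
B5: an octave down reaches B, and 11 semitones makes it B#4.

G#5 E#5 G##4 F#4 E#5 B#4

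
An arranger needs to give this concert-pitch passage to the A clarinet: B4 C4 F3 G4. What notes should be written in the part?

D5 Eb4 Ab3 Bb4

The A clarinet sounds a minor third below written, so the written part must be a minor third above concert — transpose each note up.
B4 gives D5
C4 gives Eb4
F3 gives Ab3
G4 gives Bb4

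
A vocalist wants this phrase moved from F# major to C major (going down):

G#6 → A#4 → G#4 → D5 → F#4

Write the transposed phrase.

D6 E4 D4 Ab4 C4

From F# down to C is an augmented fourth; apply that to each pitch.
G#6 -> D6
A#4 -> E4
G#4 -> D4
D5 -> Ab4
F#4 -> C4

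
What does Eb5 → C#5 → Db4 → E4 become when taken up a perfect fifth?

Bb5 G#5 Ab4 B4

A perfect fifth up from Eb5 gives Bb5.
A perfect fifth up from C#5 gives G#5.
A perfect fifth up from Db4 gives Ab4.
E4 up a perfect fifth is B4.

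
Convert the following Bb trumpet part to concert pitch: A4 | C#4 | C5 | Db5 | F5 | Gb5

G4 B3 Bb4 Cb5 Eb5 Fb5

The Bb trumpet sounds a major second below written, so transpose each written note down a major second.
A4 → G4
C#4 → B3
C5 → Bb4
Db5 → Cb5
F5 → Eb5
Gb5 → Fb5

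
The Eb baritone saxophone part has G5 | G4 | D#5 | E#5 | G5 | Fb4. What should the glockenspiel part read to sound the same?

First find concert pitch: the Eb baritone saxophone sounds a major thirteenth below written, so G5 G4 D#5 E#5 G5 Fb4 sounds Bb3 Bb2 F#3 G#3 Bb3 Abb2.
Then write for glockenspiel: it sounds a perfect fifteenth above written, so the part must be a perfect fifteenth below concert.
Bb3 → Bb1
Bb2 → Bb0
F#3 → F#1
G#3 → G#1
Bb3 → Bb1
Abb2 → Abb0

Bb1 Bb0 F#1 G#1 Bb1 Abb0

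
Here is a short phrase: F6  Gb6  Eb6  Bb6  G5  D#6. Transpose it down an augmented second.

Ebb6 Fbb6 Dbb6 Abb6 Fb5 C6

F6 to Ebb6
Gb6 to Fbb6
Eb6 to Dbb6
Bb6 to Abb6
G5 to Fb5
D#6 to C6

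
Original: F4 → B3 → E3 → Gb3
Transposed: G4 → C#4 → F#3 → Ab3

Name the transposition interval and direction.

From F4 to G4 is 2 letter names — a second of some quality.
F4 to G4 is 2 semitones, which makes it a major second; the second version is higher, so the direction is up.
Checking another pair — Gb3 → Ab3 — gives the same interval.

up a major second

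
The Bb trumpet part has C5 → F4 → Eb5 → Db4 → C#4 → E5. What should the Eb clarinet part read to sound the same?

G4 C4 Bb4 Ab3 G#3 B4

First find concert pitch: the Bb trumpet sounds a major second below written, so C5 F4 Eb5 Db4 C#4 E5 sounds Bb4 Eb4 Db5 Cb4 B3 D5.
Then write for Eb clarinet: it sounds a minor third above written, so the part must be a minor third below concert.
Bb4 → G4
Eb4 → C4
Db5 → Bb4
Cb4 → Ab3
B3 → G#3
D5 → B4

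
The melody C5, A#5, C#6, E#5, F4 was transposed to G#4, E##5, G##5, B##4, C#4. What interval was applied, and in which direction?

down a diminished fourth

Take the first pair: C5 → G#4. C to G spans 4 letter names, so the interval is some kind of fourth.
G#4 to C5 is 4 semitones, which makes it a diminished fourth; the second version is lower, so the direction is down.
Checking another pair — F4 → C#4 — gives the same interval.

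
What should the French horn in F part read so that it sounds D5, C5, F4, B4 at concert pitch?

The French horn in F sounds a perfect fifth below written, so the written part must be a perfect fifth above concert — transpose each note up.
D5 → A5
C5 → G5
F4 → C5
B4 → F#5

A5 G5 C5 F#5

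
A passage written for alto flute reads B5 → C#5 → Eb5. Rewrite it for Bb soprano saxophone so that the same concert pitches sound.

G#5 A#4 C5

First find concert pitch: the alto flute sounds a perfect fourth below written, so B5 C#5 Eb5 sounds F#5 G#4 Bb4.
Then write for Bb soprano saxophone: it sounds a major second below written, so the part must be a major second above concert.
F#5 → G#5
G#4 → A#4
Bb4 → C5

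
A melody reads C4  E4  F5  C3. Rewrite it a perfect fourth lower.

G3 B3 C5 G2

C4 -> G3
E4 -> B3
F5 -> C5
C3 -> G2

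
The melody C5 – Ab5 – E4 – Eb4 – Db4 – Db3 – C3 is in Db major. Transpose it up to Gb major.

Db major to Gb major up is a perfect fourth, so every note moves up by that interval.
C5 to F5
Ab5 to Db6
E4 to A4
Eb4 to Ab4
Db4 to Gb4
Db3 to Gb3
C3 to F3

F5 Db6 A4 Ab4 Gb4 Gb3 F3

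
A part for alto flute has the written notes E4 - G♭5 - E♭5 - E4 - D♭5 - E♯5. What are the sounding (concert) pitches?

The alto flute sounds a perfect fourth below written, so transpose each written note down a perfect fourth.
E4 -> B3
Gb5 -> Db5
Eb5 -> Bb4
E4 -> B3
Db5 -> Ab4
E#5 -> B#4

B3 Db5 Bb4 B3 Ab4 B#4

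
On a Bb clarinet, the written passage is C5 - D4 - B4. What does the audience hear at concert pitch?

The Bb clarinet sounds a major second below written, so transpose each written note down a major second.
C5 to Bb4
D4 to C4
B4 to A4

Bb4 C4 A4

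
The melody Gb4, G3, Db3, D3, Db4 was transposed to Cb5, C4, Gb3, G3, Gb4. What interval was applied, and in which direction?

up a perfect fourth

Take the first pair: Gb4 → Cb5. G to C spans 4 letter names, so the interval is some kind of fourth.
Gb4 to Cb5 is 5 semitones, which makes it a perfect fourth; the second version is higher, so the direction is up.
Checking another pair — Db4 → Gb4 — gives the same interval.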